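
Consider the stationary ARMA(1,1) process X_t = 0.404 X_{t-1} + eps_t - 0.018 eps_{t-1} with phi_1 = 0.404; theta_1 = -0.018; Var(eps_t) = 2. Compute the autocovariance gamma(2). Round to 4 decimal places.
\gamma(2) = 0.3700

Multiply the model equation by X_{t-k} and take expectations. With theta_0 = psi_0 = 1 and psi_j the MA(infinity) weights, this gives
  gamma(k) - sum_i phi_i gamma(k-i) = c_k,
  c_k = sigma^2 * sum_{j=k..q} theta_j psi_{j-k}   (c_k = 0 for k > q),
using gamma(-m) = gamma(m).
psi-weights needed (psi_j = theta_j + sum_i phi_i psi_{j-i}):
  psi_1 = theta_1 + phi_1 = -0.018 + (0.404) = 0.386
Right-hand sides:
  c_0 = sigma^2 (1 + theta_1 psi_1) = 2 * (1 + (-0.018)(0.386)) = 2 * 0.993052 = 1.986104
  c_1 = sigma^2 theta_1 = 2 * (-0.018) = -0.036
  c_2 = 0
Equations for k = 0 and k = 1 (AR order 1):
  gamma(0) = phi_1 gamma(1) + c_0
  gamma(1) = phi_1 gamma(0) + c_1
Substituting the second into the first: gamma(0) (1 - phi_1^2) = c_0 + phi_1 c_1, so
  gamma(0) = (c_0 + phi_1 c_1) / (1 - phi_1^2) = (1.986104 + (0.404)(-0.036)) / (1 - (0.404)^2) = 1.97156 / 0.836784 = 2.356116.
  gamma(1) = phi_1 gamma(0) + c_1 = (0.404)(2.356116) + (-0.036) = 0.915871.
For k = 2 (> q): gamma(2) = phi_1 gamma(1) = (0.404)(0.915871) = 0.370012.
Therefore gamma(2) = 0.3700 (to 4 decimal places).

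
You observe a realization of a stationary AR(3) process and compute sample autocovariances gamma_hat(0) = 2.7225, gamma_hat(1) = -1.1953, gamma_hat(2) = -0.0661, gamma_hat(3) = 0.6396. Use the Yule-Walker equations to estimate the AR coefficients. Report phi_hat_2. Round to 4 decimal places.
\hat\phi_{2} = -0.1920

The Yule-Walker equations for an AR(p) process read, in matrix form,
  Gamma_p phi = r_p,   with   (Gamma_p)_{ij} = gamma(|i - j|),
                       (r_p)_i = gamma(i),   i,j = 1..p.
Substitute the sample gammas (Toeplitz matrix and right-hand side of size 3):
  Gamma_p = [[2.7225, -1.1953, -0.0661], [-1.1953, 2.7225, -1.1953], [-0.0661, -1.1953, 2.7225]]
  r_p     = [-1.1953, -0.0661, 0.6396]
Written out (R1..R3):
  (R1) 2.7225 phi_1 - 1.1953 phi_2 - 0.0661 phi_3 = -1.1953
  (R2) -1.1953 phi_1 + 2.7225 phi_2 - 1.1953 phi_3 = -0.0661
  (R3) -0.0661 phi_1 - 1.1953 phi_2 + 2.7225 phi_3 = 0.6396
Gaussian elimination:
  R2 <- R2 - (-1.1953/2.7225) R1 = R2 - (-0.439045) R1:  2.19771 phi_2 - 1.224321 phi_3 = -0.59089
  R3 <- R3 - (-0.0661/2.7225) R1 = R3 - (-0.024279) R1:  -1.224321 phi_2 + 2.720895 phi_3 = 0.610579
  R3 <- R3 - (-1.224321/2.19771) R2 = R3 - (-0.557089) R2:  2.038839 phi_3 = 0.2814
Back-substitution:
  phi_hat_3 = 0.2814 / 2.038839 = 0.13802
  phi_hat_2 = (-0.59089 - (-1.224321)(0.13802)) / 2.19771 = -0.191977
  phi_hat_1 = (-1.1953 - (-1.1953)(-0.191977) - (-0.0661)(0.13802)) / 2.7225 = -0.519981
So phi_hat = [-0.5200, -0.1920, 0.1380].
Therefore phi_hat_2 = -0.1920.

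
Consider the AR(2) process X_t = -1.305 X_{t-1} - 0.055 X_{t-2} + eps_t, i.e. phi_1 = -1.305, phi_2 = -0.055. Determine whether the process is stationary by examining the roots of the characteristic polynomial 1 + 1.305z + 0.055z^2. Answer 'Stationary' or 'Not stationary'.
\text{Not stationary}

The AR(p) characteristic polynomial is P(z) = 1 + 1.305z + 0.055z^2.
Stationarity requires all roots to lie outside the unit circle, i.e. |z| > 1 for every root.
Set 1 + (1.305) z + (0.055) z^2 = 0, i.e. a z^2 + b z + c = 0 with a = 0.055, b = 1.305, c = 1.
Discriminant D = b^2 - 4ac = (1.305)^2 - 4*(0.055)*1 = 1.703025 - (0.22) = 1.483025.
D >= 0, so the roots are real: z = (-b +/- sqrt(D)) / (2a) = (-1.305 +/- 1.217795) / (0.11).
  z_1 = (-1.305 + 1.217795) / (0.11) = -0.7928,   |z_1| = 0.7928.
  z_2 = (-1.305 - 1.217795) / (0.11) = -22.9345,   |z_2| = 22.9345.
Moduli of all roots: 0.7928, 22.9345.
All moduli strictly greater than 1? No.
Verdict: Not stationary.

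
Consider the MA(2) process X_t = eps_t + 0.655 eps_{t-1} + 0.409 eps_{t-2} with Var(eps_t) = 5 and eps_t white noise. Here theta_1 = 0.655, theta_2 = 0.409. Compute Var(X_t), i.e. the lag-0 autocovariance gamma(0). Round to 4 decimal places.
\gamma(0) = 7.9815

For an MA(q) process X_t = eps_t + sum_i theta_i eps_{t-i} with
Var(eps_t) = sigma^2, the variance is
  gamma(0) = sigma^2 * (1 + sum_i theta_i^2).
  sum_i theta_i^2 = (0.655)^2 + (0.409)^2 = 0.429025 + 0.167281 = 0.596306.
  gamma(0) = 5 * (1 + 0.596306) = 5 * 1.596306 = 7.98153, which rounds to 7.9815.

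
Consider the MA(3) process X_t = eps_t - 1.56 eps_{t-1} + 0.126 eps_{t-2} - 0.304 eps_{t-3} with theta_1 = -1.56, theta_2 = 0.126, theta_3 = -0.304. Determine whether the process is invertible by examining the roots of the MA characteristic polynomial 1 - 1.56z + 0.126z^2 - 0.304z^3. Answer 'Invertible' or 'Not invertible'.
\text{Not invertible}

The MA(q) characteristic polynomial is P(z) = 1 - 1.56z + 0.126z^2 - 0.304z^3.
Invertibility requires all roots to lie outside the unit circle, i.e. |z| > 1 for every root.
Degree 3: look for a simple real root z0 first, then factor out (1 - z/z0) and solve the remaining quadratic.
Testing z0 = 0.625: P(0.625) = 1 + (-1.56)(0.625) + (0.126)(0.625)^2 + (-0.304)(0.625)^3
  = 1 + (-0.975) + (0.049219) + (-0.074219) = 0.  So z_0 = 0.625 is a root, |z_0| = 0.625.
Divide out the factor (1 - 1.6 z) = (1 - z/z0) (since 1/z0 = 1.6):
  P(z) = (1 - 1.6 z)(1 + (0.04) z + (0.19) z^2)
  [check: z-coef 0.04 - (1.6) = -1.56; z^2-coef 0.19 - (1.6)(0.04) = 0.126; z^3-coef -(1.6)(0.19) = -0.304.]
Remaining roots from the quadratic factor 1 + (0.04) z + (0.19) z^2:
  Set 1 + (0.04) z + (0.19) z^2 = 0, i.e. a z^2 + b z + c = 0 with a = 0.19, b = 0.04, c = 1.
  Discriminant D = b^2 - 4ac = (0.04)^2 - 4*(0.19)*1 = 0.0016 - (0.76) = -0.7584.
  D < 0, so the roots are the complex-conjugate pair z = (-b +/- i sqrt(-D)) / (2a) = -0.1053 +/- 2.2917i.
  For a conjugate pair |z|^2 = z * conj(z) = (product of roots) = c/a = 1/(0.19) = 5.263158, so |z| = sqrt(5.263158) = 2.2942 for both roots.
Moduli of all roots: 0.6250, 2.2942, 2.2942.
All moduli strictly greater than 1? No.
Verdict: Not invertible.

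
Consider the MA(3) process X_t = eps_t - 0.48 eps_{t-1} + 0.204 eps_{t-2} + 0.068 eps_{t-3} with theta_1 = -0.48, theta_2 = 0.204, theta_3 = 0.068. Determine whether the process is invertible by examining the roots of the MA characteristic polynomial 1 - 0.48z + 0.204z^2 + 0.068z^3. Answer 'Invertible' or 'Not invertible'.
\text{Invertible}

The MA(q) characteristic polynomial is P(z) = 1 - 0.48z + 0.204z^2 + 0.068z^3.
Invertibility requires all roots to lie outside the unit circle, i.e. |z| > 1 for every root.
Degree 3: look for a simple real root z0 first, then factor out (1 - z/z0) and solve the remaining quadratic.
Testing z0 = -5: P(-5) = 1 + (-0.48)(-5) + (0.204)(-5)^2 + (0.068)(-5)^3
  = 1 + (2.4) + (5.1) + (-8.5) = 0.  So z_0 = -5 is a root, |z_0| = 5.
Divide out the factor (1 + 0.2 z) = (1 - z/z0) (since 1/z0 = -0.2):
  P(z) = (1 + 0.2 z)(1 + (-0.68) z + (0.34) z^2)
  [check: z-coef -0.68 - (-0.2) = -0.48; z^2-coef 0.34 - (-0.2)(-0.68) = 0.204; z^3-coef -(-0.2)(0.34) = 0.068.]
Remaining roots from the quadratic factor 1 + (-0.68) z + (0.34) z^2:
  Set 1 + (-0.68) z + (0.34) z^2 = 0, i.e. a z^2 + b z + c = 0 with a = 0.34, b = -0.68, c = 1.
  Discriminant D = b^2 - 4ac = (-0.68)^2 - 4*(0.34)*1 = 0.4624 - (1.36) = -0.8976.
  D < 0, so the roots are the complex-conjugate pair z = (-b +/- i sqrt(-D)) / (2a) = 1 +/- 1.3933i.
  For a conjugate pair |z|^2 = z * conj(z) = (product of roots) = c/a = 1/(0.34) = 2.941176, so |z| = sqrt(2.941176) = 1.715 for both roots.
Moduli of all roots: 5.0000, 1.7150, 1.7150.
All moduli strictly greater than 1? Yes.
Verdict: Invertible.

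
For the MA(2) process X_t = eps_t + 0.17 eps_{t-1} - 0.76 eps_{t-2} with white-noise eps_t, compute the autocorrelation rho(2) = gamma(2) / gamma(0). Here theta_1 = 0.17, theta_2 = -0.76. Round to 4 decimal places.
\rho(2) = -0.4731

For an MA(q) process with theta_0 = 1, the autocovariance is
  gamma(k) = sigma^2 * sum_{i=0..q-k} theta_i * theta_{i+k},
and rho(k) = gamma(k) / gamma(0). Sigma^2 cancels.
  numerator   = (1)*(-0.76) = -0.76.
  denominator = (1)^2 + (0.17)^2 + (-0.76)^2 = 1.6065.
  rho(2) = -0.76 / 1.6065 = -0.4731.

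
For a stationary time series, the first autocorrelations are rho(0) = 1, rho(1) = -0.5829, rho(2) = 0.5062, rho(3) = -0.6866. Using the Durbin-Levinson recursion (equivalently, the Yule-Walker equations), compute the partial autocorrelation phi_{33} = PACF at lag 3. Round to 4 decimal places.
\phi_{33} = -0.5159

The PACF at lag k is phi_{kk}, the last component of the solution
to the Yule-Walker system G_k phi = r_k where
  (G_k)_{ij} = rho(|i - j|), (r_k)_i = rho(i), i,j = 1..k.
Equivalently, Durbin-Levinson gives phi_{kk} iteratively:
  phi_{11} = rho(1)
  phi_{kk} = [rho(k) - sum_{j=1..k-1} phi_{k-1,j} rho(k-j)]
            / [1 - sum_{j=1..k-1} phi_{k-1,j} rho(j)],
  phi_{k,j} = phi_{k-1,j} - phi_{kk} phi_{k-1,k-j},  j = 1..k-1.
Step k = 1:
  phi_11 = rho(1) = -0.5829.
Step k = 2:
  phi_22 = [rho(2) - phi_11 rho(1)] / [1 - phi_11 rho(1)] = [0.5062 - (-0.5829)(-0.5829)] / [1 - (-0.5829)(-0.5829)]
         = 0.16642759 / 0.66022759 = 0.252076.
  Update: phi_21 = phi_11 - phi_22 phi_11 = -0.5829 - (0.252076)(-0.5829) = -0.435965.
Step k = 3:
  phi_33 = [rho(3) - phi_21 rho(2) - phi_22 rho(1)] / [1 - phi_21 rho(1) - phi_22 rho(2)]
    numerator   = -0.6866 - (-0.435965)(0.5062) - (0.252076)(-0.5829) = -0.31897944
    denominator = 1 - (-0.435965)(-0.5829) - (0.252076)(0.5062) = 0.61827517
  phi_33 = -0.31897944 / 0.61827517 = -0.5159.
Therefore phi_{33} = -0.5159.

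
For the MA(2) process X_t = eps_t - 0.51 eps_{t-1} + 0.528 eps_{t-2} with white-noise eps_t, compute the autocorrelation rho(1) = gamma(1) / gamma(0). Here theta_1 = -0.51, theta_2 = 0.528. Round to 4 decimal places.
\rho(1) = -0.5064

For an MA(q) process with theta_0 = 1, the autocovariance is
  gamma(k) = sigma^2 * sum_{i=0..q-k} theta_i * theta_{i+k},
and rho(k) = gamma(k) / gamma(0). Sigma^2 cancels.
  numerator   = (1)*(-0.51) + (-0.51)*(0.528) = -0.77928.
  denominator = (1)^2 + (-0.51)^2 + (0.528)^2 = 1.538884.
  rho(1) = -0.77928 / 1.538884 = -0.5064.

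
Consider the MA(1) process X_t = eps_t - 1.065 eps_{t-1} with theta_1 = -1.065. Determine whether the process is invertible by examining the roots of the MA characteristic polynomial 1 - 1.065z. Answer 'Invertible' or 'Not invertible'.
\text{Not invertible}

The MA(q) characteristic polynomial is P(z) = 1 - 1.065z.
Invertibility requires all roots to lie outside the unit circle, i.e. |z| > 1 for every root.
This is linear in z: 1 + (-1.065) z = 0  =>  z = -1/(-1.065) = 0.938967,  |z| = 0.938967.
Moduli of all roots: 0.9390.
All moduli strictly greater than 1? No.
Verdict: Not invertible.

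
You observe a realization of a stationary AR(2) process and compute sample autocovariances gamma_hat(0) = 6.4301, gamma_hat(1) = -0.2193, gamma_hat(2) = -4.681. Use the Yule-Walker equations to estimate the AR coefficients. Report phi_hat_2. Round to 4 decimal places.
\hat\phi_{2} = -0.7300

The Yule-Walker equations for an AR(p) process read, in matrix form,
  Gamma_p phi = r_p,   with   (Gamma_p)_{ij} = gamma(|i - j|),
                       (r_p)_i = gamma(i),   i,j = 1..p.
Substitute the sample gammas (Toeplitz matrix and right-hand side of size 2):
  Gamma_p = [[6.4301, -0.2193], [-0.2193, 6.4301]]
  r_p     = [-0.2193, -4.681]
Written out:
  6.4301 phi_1 - 0.2193 phi_2 = -0.2193
  -0.2193 phi_1 + 6.4301 phi_2 = -4.681
Solve by Cramer's rule:
  det = gamma(0)^2 - gamma(1)^2 = (6.4301)^2 - (-0.2193)^2 = 41.34618601 - 0.04809249 = 41.29809352
  phi_hat_1 = [gamma(1) gamma(0) - gamma(1) gamma(2)] / det = [(-0.2193)(6.4301) - (-0.2193)(-4.681)] / 41.29809352 = -2.43666423 / 41.29809352 = -0.059
  phi_hat_2 = [gamma(0) gamma(2) - gamma(1)^2] / det = [(6.4301)(-4.681) - (-0.2193)^2] / 41.29809352 = -30.14739059 / 41.29809352 = -0.73
So phi_hat = [-0.0590, -0.7300].
Therefore phi_hat_2 = -0.7300.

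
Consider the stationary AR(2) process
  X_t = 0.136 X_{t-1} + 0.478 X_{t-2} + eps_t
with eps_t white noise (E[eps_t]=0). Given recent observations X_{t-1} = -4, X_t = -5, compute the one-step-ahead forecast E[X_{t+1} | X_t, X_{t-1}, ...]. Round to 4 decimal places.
E[X_{t+1} \mid \mathcal F_t] = -2.5920

For an AR(p) model X_t = c + sum_i phi_i X_{t-i} + eps_t, the
one-step-ahead conditional mean is
  E[X_{t+1} | X_t, ...] = c + sum_i phi_i X_{t+1-i}.
Substitute known values:
  E[X_{t+1} | ...] = (0.136) * (-5) + (0.478) * (-4)
                   = -2.5920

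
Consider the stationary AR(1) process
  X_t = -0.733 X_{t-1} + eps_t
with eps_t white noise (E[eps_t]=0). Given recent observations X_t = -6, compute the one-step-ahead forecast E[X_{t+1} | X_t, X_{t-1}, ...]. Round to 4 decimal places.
E[X_{t+1} \mid \mathcal F_t] = 4.3980

For an AR(p) model X_t = c + sum_i phi_i X_{t-i} + eps_t, the
one-step-ahead conditional mean is
  E[X_{t+1} | X_t, ...] = c + sum_i phi_i X_{t+1-i}.
Substitute known values:
  E[X_{t+1} | ...] = (-0.733) * (-6)
                   = 4.3980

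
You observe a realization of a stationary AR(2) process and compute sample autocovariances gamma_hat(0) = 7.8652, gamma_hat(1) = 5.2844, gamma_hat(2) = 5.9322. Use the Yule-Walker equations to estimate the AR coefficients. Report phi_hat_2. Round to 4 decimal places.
\hat\phi_{2} = 0.5520

The Yule-Walker equations for an AR(p) process read, in matrix form,
  Gamma_p phi = r_p,   with   (Gamma_p)_{ij} = gamma(|i - j|),
                       (r_p)_i = gamma(i),   i,j = 1..p.
Substitute the sample gammas (Toeplitz matrix and right-hand side of size 2):
  Gamma_p = [[7.8652, 5.2844], [5.2844, 7.8652]]
  r_p     = [5.2844, 5.9322]
Written out:
  7.8652 phi_1 + 5.2844 phi_2 = 5.2844
  5.2844 phi_1 + 7.8652 phi_2 = 5.9322
Solve by Cramer's rule:
  det = gamma(0)^2 - gamma(1)^2 = (7.8652)^2 - (5.2844)^2 = 61.86137104 - 27.92488336 = 33.93648768
  phi_hat_1 = [gamma(1) gamma(0) - gamma(1) gamma(2)] / det = [(5.2844)(7.8652) - (5.2844)(5.9322)] / 33.93648768 = 10.2147452 / 33.93648768 = 0.301
  phi_hat_2 = [gamma(0) gamma(2) - gamma(1)^2] / det = [(7.8652)(5.9322) - (5.2844)^2] / 33.93648768 = 18.73305608 / 33.93648768 = 0.552
So phi_hat = [0.3010, 0.5520].
Therefore phi_hat_2 = 0.5520.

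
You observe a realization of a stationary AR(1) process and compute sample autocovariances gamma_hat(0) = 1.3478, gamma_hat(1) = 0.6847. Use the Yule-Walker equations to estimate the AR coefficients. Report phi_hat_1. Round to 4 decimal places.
\hat\phi_{1} = 0.5080

The Yule-Walker equations for an AR(p) process read, in matrix form,
  Gamma_p phi = r_p,   with   (Gamma_p)_{ij} = gamma(|i - j|),
                       (r_p)_i = gamma(i),   i,j = 1..p.
Substitute the sample gammas (Toeplitz matrix and right-hand side of size 1):
  Gamma_p = [[1.3478]]
  r_p     = [0.6847]
With p = 1 this is the single equation gamma(0) phi_1 = gamma(1):
  phi_hat_1 = gamma(1) / gamma(0) = 0.6847 / 1.3478 = 0.5080.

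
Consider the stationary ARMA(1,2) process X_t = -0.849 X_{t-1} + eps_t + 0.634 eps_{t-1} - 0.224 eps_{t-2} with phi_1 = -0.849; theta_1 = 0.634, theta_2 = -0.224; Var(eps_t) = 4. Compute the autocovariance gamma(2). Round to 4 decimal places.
\gamma(2) = -0.1784

Multiply the model equation by X_{t-k} and take expectations. With theta_0 = psi_0 = 1 and psi_j the MA(infinity) weights, this gives
  gamma(k) - sum_i phi_i gamma(k-i) = c_k,
  c_k = sigma^2 * sum_{j=k..q} theta_j psi_{j-k}   (c_k = 0 for k > q),
using gamma(-m) = gamma(m).
psi-weights needed (psi_j = theta_j + sum_i phi_i psi_{j-i}):
  psi_1 = theta_1 + phi_1 = 0.634 + (-0.849) = -0.215
  psi_2 = theta_2 + phi_1 psi_1 = -0.224 + (-0.849)(-0.215) = -0.041465
Right-hand sides:
  c_0 = sigma^2 (1 + theta_1 psi_1 + theta_2 psi_2) = 4 * (1 + (0.634)(-0.215) + (-0.224)(-0.041465)) = 4 * 0.872978 = 3.491913
  c_1 = sigma^2 (theta_1 + theta_2 psi_1) = 4 * (0.634 + (-0.224)(-0.215)) = 2.72864
  c_2 = sigma^2 theta_2 = 4 * (-0.224) = -0.896
Equations for k = 0 and k = 1 (AR order 1):
  gamma(0) = phi_1 gamma(1) + c_0
  gamma(1) = phi_1 gamma(0) + c_1
Substituting the second into the first: gamma(0) (1 - phi_1^2) = c_0 + phi_1 c_1, so
  gamma(0) = (c_0 + phi_1 c_1) / (1 - phi_1^2) = (3.491913 + (-0.849)(2.72864)) / (1 - (-0.849)^2) = 1.175297 / 0.279199 = 4.209533.
  gamma(1) = phi_1 gamma(0) + c_1 = (-0.849)(4.209533) + (2.72864) = -0.845253.
For k = 2: gamma(2) = phi_1 gamma(1) + c_2
  = (-0.849)(-0.845253) + (-0.896) = -0.17838.
Therefore gamma(2) = -0.1784 (to 4 decimal places).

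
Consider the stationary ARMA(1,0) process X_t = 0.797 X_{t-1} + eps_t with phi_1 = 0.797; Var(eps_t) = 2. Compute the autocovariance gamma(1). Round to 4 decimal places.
\gamma(1) = 4.3696

Multiply the model equation by X_{t-k} and take expectations. With theta_0 = psi_0 = 1 and psi_j the MA(infinity) weights, this gives
  gamma(k) - sum_i phi_i gamma(k-i) = c_k,
  c_k = sigma^2 * sum_{j=k..q} theta_j psi_{j-k}   (c_k = 0 for k > q),
using gamma(-m) = gamma(m).
Pure AR (q = 0): c_0 = sigma^2 = 2, c_k = 0 for k >= 1.
Equations for k = 0 and k = 1 (AR order 1):
  gamma(0) = phi_1 gamma(1) + c_0
  gamma(1) = phi_1 gamma(0) + c_1
Substituting the second into the first: gamma(0) (1 - phi_1^2) = c_0 + phi_1 c_1, so
  gamma(0) = c_0 / (1 - phi_1^2) = 2 / (1 - (0.797)^2) = 2 / 0.364791 = 5.482591.
  gamma(1) = phi_1 gamma(0) = (0.797)(5.482591) = 4.369625.
Therefore gamma(1) = 4.3696 (to 4 decimal places).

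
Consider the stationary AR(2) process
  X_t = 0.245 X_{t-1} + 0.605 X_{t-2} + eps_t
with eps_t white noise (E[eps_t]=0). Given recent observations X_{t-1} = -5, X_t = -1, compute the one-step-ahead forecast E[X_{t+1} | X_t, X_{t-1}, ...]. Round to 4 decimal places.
E[X_{t+1} \mid \mathcal F_t] = -3.2700

For an AR(p) model X_t = c + sum_i phi_i X_{t-i} + eps_t, the
one-step-ahead conditional mean is
  E[X_{t+1} | X_t, ...] = c + sum_i phi_i X_{t+1-i}.
Substitute known values:
  E[X_{t+1} | ...] = (0.245) * (-1) + (0.605) * (-5)
                   = -3.2700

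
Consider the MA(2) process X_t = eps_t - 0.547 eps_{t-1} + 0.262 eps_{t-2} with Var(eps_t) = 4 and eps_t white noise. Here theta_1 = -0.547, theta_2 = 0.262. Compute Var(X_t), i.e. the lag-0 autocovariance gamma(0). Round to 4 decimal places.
\gamma(0) = 5.4714

For an MA(q) process X_t = eps_t + sum_i theta_i eps_{t-i} with
Var(eps_t) = sigma^2, the variance is
  gamma(0) = sigma^2 * (1 + sum_i theta_i^2).
  sum_i theta_i^2 = (-0.547)^2 + (0.262)^2 = 0.299209 + 0.068644 = 0.367853.
  gamma(0) = 4 * (1 + 0.367853) = 4 * 1.367853 = 5.471412, which rounds to 5.4714.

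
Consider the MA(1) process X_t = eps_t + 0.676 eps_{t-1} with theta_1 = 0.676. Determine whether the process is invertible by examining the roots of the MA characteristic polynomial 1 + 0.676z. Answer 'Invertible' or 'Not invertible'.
\text{Invertible}

The MA(q) characteristic polynomial is P(z) = 1 + 0.676z.
Invertibility requires all roots to lie outside the unit circle, i.e. |z| > 1 for every root.
This is linear in z: 1 + (0.676) z = 0  =>  z = -1/(0.676) = -1.47929,  |z| = 1.47929.
Moduli of all roots: 1.4793.
All moduli strictly greater than 1? Yes.
Verdict: Invertible.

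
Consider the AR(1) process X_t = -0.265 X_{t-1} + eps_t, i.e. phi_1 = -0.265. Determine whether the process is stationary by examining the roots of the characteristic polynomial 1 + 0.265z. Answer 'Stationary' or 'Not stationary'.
\text{Stationary}

The AR(p) characteristic polynomial is P(z) = 1 + 0.265z.
Stationarity requires all roots to lie outside the unit circle, i.e. |z| > 1 for every root.
This is linear in z: 1 + (0.265) z = 0  =>  z = -1/(0.265) = -3.773585,  |z| = 3.773585.
Moduli of all roots: 3.7736.
All moduli strictly greater than 1? Yes.
Verdict: Stationary.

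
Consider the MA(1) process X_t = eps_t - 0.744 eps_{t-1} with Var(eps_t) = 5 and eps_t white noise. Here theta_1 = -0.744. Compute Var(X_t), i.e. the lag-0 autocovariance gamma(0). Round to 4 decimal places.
\gamma(0) = 7.7677

For an MA(q) process X_t = eps_t + sum_i theta_i eps_{t-i} with
Var(eps_t) = sigma^2, the variance is
  gamma(0) = sigma^2 * (1 + sum_i theta_i^2).
  sum_i theta_i^2 = (-0.744)^2 = 0.553536.
  gamma(0) = 5 * (1 + 0.553536) = 5 * 1.553536 = 7.76768, which rounds to 7.7677.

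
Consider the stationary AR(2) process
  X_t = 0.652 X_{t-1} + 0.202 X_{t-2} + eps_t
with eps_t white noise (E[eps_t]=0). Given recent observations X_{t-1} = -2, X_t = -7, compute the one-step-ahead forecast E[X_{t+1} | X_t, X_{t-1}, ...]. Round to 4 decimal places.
E[X_{t+1} \mid \mathcal F_t] = -4.9680

For an AR(p) model X_t = c + sum_i phi_i X_{t-i} + eps_t, the
one-step-ahead conditional mean is
  E[X_{t+1} | X_t, ...] = c + sum_i phi_i X_{t+1-i}.
Substitute known values:
  E[X_{t+1} | ...] = (0.652) * (-7) + (0.202) * (-2)
                   = -4.9680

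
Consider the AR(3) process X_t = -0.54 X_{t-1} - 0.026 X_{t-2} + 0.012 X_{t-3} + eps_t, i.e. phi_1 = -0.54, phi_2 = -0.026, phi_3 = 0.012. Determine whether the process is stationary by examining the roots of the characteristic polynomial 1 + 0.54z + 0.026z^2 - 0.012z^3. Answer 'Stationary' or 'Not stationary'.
\text{Stationary}

The AR(p) characteristic polynomial is P(z) = 1 + 0.54z + 0.026z^2 - 0.012z^3.
Stationarity requires all roots to lie outside the unit circle, i.e. |z| > 1 for every root.
Degree 3: look for a simple real root z0 first, then factor out (1 - z/z0) and solve the remaining quadratic.
Testing z0 = -2.5: P(-2.5) = 1 + (0.54)(-2.5) + (0.026)(-2.5)^2 + (-0.012)(-2.5)^3
  = 1 + (-1.35) + (0.1625) + (0.1875) = 0.  So z_0 = -2.5 is a root, |z_0| = 2.5.
Divide out the factor (1 + 0.4 z) = (1 - z/z0) (since 1/z0 = -0.4):
  P(z) = (1 + 0.4 z)(1 + (0.14) z + (-0.03) z^2)
  [check: z-coef 0.14 - (-0.4) = 0.54; z^2-coef -0.03 - (-0.4)(0.14) = 0.026; z^3-coef -(-0.4)(-0.03) = -0.012.]
Remaining roots from the quadratic factor 1 + (0.14) z + (-0.03) z^2:
  Set 1 + (0.14) z + (-0.03) z^2 = 0, i.e. a z^2 + b z + c = 0 with a = -0.03, b = 0.14, c = 1.
  Discriminant D = b^2 - 4ac = (0.14)^2 - 4*(-0.03)*1 = 0.0196 - (-0.12) = 0.1396.
  D >= 0, so the roots are real: z = (-b +/- sqrt(D)) / (2a) = (-0.14 +/- 0.373631) / (-0.06).
    z_1 = (-0.14 + 0.373631) / (-0.06) = -3.8938,   |z_1| = 3.8938.
    z_2 = (-0.14 - 0.373631) / (-0.06) = 8.5605,   |z_2| = 8.5605.
Moduli of all roots: 2.5000, 3.8938, 8.5605.
All moduli strictly greater than 1? Yes.
Verdict: Stationary.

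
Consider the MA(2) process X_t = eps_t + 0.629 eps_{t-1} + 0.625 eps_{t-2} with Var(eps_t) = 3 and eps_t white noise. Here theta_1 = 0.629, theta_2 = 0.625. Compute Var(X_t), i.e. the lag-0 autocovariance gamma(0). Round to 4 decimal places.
\gamma(0) = 5.3588

For an MA(q) process X_t = eps_t + sum_i theta_i eps_{t-i} with
Var(eps_t) = sigma^2, the variance is
  gamma(0) = sigma^2 * (1 + sum_i theta_i^2).
  sum_i theta_i^2 = (0.629)^2 + (0.625)^2 = 0.395641 + 0.390625 = 0.786266.
  gamma(0) = 3 * (1 + 0.786266) = 3 * 1.786266 = 5.358798, which rounds to 5.3588.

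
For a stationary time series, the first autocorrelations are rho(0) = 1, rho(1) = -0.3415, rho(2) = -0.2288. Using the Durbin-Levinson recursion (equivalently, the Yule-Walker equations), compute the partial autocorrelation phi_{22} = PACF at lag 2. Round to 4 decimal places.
\phi_{22} = -0.3910

The PACF at lag k is phi_{kk}, the last component of the solution
to the Yule-Walker system G_k phi = r_k where
  (G_k)_{ij} = rho(|i - j|), (r_k)_i = rho(i), i,j = 1..k.
Equivalently, Durbin-Levinson gives phi_{kk} iteratively:
  phi_{11} = rho(1)
  phi_{kk} = [rho(k) - sum_{j=1..k-1} phi_{k-1,j} rho(k-j)]
            / [1 - sum_{j=1..k-1} phi_{k-1,j} rho(j)],
  phi_{k,j} = phi_{k-1,j} - phi_{kk} phi_{k-1,k-j},  j = 1..k-1.
Step k = 1:
  phi_11 = rho(1) = -0.3415.
Step k = 2:
  phi_22 = [rho(2) - phi_11 rho(1)] / [1 - phi_11 rho(1)] = [-0.2288 - (-0.3415)(-0.3415)] / [1 - (-0.3415)(-0.3415)]
         = -0.34542225 / 0.88337775 = -0.391.
Therefore phi_{22} = -0.3910.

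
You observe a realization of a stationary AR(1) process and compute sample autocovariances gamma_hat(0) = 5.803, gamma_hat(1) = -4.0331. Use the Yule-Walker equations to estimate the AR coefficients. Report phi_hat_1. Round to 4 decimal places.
\hat\phi_{1} = -0.6950

The Yule-Walker equations for an AR(p) process read, in matrix form,
  Gamma_p phi = r_p,   with   (Gamma_p)_{ij} = gamma(|i - j|),
                       (r_p)_i = gamma(i),   i,j = 1..p.
Substitute the sample gammas (Toeplitz matrix and right-hand side of size 1):
  Gamma_p = [[5.803]]
  r_p     = [-4.0331]
With p = 1 this is the single equation gamma(0) phi_1 = gamma(1):
  phi_hat_1 = gamma(1) / gamma(0) = -4.0331 / 5.803 = -0.6950.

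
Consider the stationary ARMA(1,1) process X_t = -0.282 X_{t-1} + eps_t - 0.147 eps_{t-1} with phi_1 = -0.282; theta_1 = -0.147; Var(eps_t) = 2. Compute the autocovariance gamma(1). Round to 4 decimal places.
\gamma(1) = -0.9708

Multiply the model equation by X_{t-k} and take expectations. With theta_0 = psi_0 = 1 and psi_j the MA(infinity) weights, this gives
  gamma(k) - sum_i phi_i gamma(k-i) = c_k,
  c_k = sigma^2 * sum_{j=k..q} theta_j psi_{j-k}   (c_k = 0 for k > q),
using gamma(-m) = gamma(m).
psi-weights needed (psi_j = theta_j + sum_i phi_i psi_{j-i}):
  psi_1 = theta_1 + phi_1 = -0.147 + (-0.282) = -0.429
Right-hand sides:
  c_0 = sigma^2 (1 + theta_1 psi_1) = 2 * (1 + (-0.147)(-0.429)) = 2 * 1.063063 = 2.126126
  c_1 = sigma^2 theta_1 = 2 * (-0.147) = -0.294
  c_2 = 0
Equations for k = 0 and k = 1 (AR order 1):
  gamma(0) = phi_1 gamma(1) + c_0
  gamma(1) = phi_1 gamma(0) + c_1
Substituting the second into the first: gamma(0) (1 - phi_1^2) = c_0 + phi_1 c_1, so
  gamma(0) = (c_0 + phi_1 c_1) / (1 - phi_1^2) = (2.126126 + (-0.282)(-0.294)) / (1 - (-0.282)^2) = 2.209034 / 0.920476 = 2.399882.
  gamma(1) = phi_1 gamma(0) + c_1 = (-0.282)(2.399882) + (-0.294) = -0.970767.
Therefore gamma(1) = -0.9708 (to 4 decimal places).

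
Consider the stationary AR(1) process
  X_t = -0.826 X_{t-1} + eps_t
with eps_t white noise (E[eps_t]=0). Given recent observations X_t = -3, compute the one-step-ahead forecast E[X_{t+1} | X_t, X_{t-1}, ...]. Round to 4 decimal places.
E[X_{t+1} \mid \mathcal F_t] = 2.4780

For an AR(p) model X_t = c + sum_i phi_i X_{t-i} + eps_t, the
one-step-ahead conditional mean is
  E[X_{t+1} | X_t, ...] = c + sum_i phi_i X_{t+1-i}.
Substitute known values:
  E[X_{t+1} | ...] = (-0.826) * (-3)
                   = 2.4780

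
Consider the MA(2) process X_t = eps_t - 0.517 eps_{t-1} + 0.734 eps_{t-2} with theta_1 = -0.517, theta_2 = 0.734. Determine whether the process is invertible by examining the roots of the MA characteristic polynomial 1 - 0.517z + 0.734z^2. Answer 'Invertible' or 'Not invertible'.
\text{Invertible}

The MA(q) characteristic polynomial is P(z) = 1 - 0.517z + 0.734z^2.
Invertibility requires all roots to lie outside the unit circle, i.e. |z| > 1 for every root.
Set 1 + (-0.517) z + (0.734) z^2 = 0, i.e. a z^2 + b z + c = 0 with a = 0.734, b = -0.517, c = 1.
Discriminant D = b^2 - 4ac = (-0.517)^2 - 4*(0.734)*1 = 0.267289 - (2.936) = -2.668711.
D < 0, so the roots are the complex-conjugate pair z = (-b +/- i sqrt(-D)) / (2a) = 0.3522 +/- 1.1128i.
For a conjugate pair |z|^2 = z * conj(z) = (product of roots) = c/a = 1/(0.734) = 1.362398, so |z| = sqrt(1.362398) = 1.1672 for both roots.
Moduli of all roots: 1.1672, 1.1672.
All moduli strictly greater than 1? Yes.
Verdict: Invertible.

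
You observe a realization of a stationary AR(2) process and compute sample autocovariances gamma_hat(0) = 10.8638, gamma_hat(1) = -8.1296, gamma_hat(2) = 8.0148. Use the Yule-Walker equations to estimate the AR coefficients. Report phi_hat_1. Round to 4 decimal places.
\hat\phi_{1} = -0.4460

The Yule-Walker equations for an AR(p) process read, in matrix form,
  Gamma_p phi = r_p,   with   (Gamma_p)_{ij} = gamma(|i - j|),
                       (r_p)_i = gamma(i),   i,j = 1..p.
Substitute the sample gammas (Toeplitz matrix and right-hand side of size 2):
  Gamma_p = [[10.8638, -8.1296], [-8.1296, 10.8638]]
  r_p     = [-8.1296, 8.0148]
Written out:
  10.8638 phi_1 - 8.1296 phi_2 = -8.1296
  -8.1296 phi_1 + 10.8638 phi_2 = 8.0148
Solve by Cramer's rule:
  det = gamma(0)^2 - gamma(1)^2 = (10.8638)^2 - (-8.1296)^2 = 118.02215044 - 66.09039616 = 51.93175428
  phi_hat_1 = [gamma(1) gamma(0) - gamma(1) gamma(2)] / det = [(-8.1296)(10.8638) - (-8.1296)(8.0148)] / 51.93175428 = -23.1612304 / 51.93175428 = -0.446
  phi_hat_2 = [gamma(0) gamma(2) - gamma(1)^2] / det = [(10.8638)(8.0148) - (-8.1296)^2] / 51.93175428 = 20.98078808 / 51.93175428 = 0.404
So phi_hat = [-0.4460, 0.4040].
Therefore phi_hat_1 = -0.4460.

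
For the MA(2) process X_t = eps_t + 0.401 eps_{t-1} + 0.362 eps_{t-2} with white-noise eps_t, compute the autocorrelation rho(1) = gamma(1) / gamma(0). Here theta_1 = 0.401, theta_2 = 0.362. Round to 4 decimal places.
\rho(1) = 0.4228

For an MA(q) process with theta_0 = 1, the autocovariance is
  gamma(k) = sigma^2 * sum_{i=0..q-k} theta_i * theta_{i+k},
and rho(k) = gamma(k) / gamma(0). Sigma^2 cancels.
  numerator   = (1)*(0.401) + (0.401)*(0.362) = 0.546162.
  denominator = (1)^2 + (0.401)^2 + (0.362)^2 = 1.291845.
  rho(1) = 0.546162 / 1.291845 = 0.4228.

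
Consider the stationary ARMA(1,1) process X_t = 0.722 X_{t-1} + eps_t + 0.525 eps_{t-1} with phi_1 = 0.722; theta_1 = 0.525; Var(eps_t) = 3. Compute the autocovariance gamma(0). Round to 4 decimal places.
\gamma(0) = 12.7449

Multiply the model equation by X_{t-k} and take expectations. With theta_0 = psi_0 = 1 and psi_j the MA(infinity) weights, this gives
  gamma(k) - sum_i phi_i gamma(k-i) = c_k,
  c_k = sigma^2 * sum_{j=k..q} theta_j psi_{j-k}   (c_k = 0 for k > q),
using gamma(-m) = gamma(m).
psi-weights needed (psi_j = theta_j + sum_i phi_i psi_{j-i}):
  psi_1 = theta_1 + phi_1 = 0.525 + (0.722) = 1.247
Right-hand sides:
  c_0 = sigma^2 (1 + theta_1 psi_1) = 3 * (1 + (0.525)(1.247)) = 3 * 1.654675 = 4.964025
  c_1 = sigma^2 theta_1 = 3 * (0.525) = 1.575
  c_2 = 0
Equations for k = 0 and k = 1 (AR order 1):
  gamma(0) = phi_1 gamma(1) + c_0
  gamma(1) = phi_1 gamma(0) + c_1
Substituting the second into the first: gamma(0) (1 - phi_1^2) = c_0 + phi_1 c_1, so
  gamma(0) = (c_0 + phi_1 c_1) / (1 - phi_1^2) = (4.964025 + (0.722)(1.575)) / (1 - (0.722)^2) = 6.101175 / 0.478716 = 12.744874.
Therefore gamma(0) = 12.7449 (to 4 decimal places).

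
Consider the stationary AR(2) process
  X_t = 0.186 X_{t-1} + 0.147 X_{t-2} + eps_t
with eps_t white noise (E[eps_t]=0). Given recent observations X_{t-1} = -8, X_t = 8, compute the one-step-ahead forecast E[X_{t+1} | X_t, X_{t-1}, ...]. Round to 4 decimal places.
E[X_{t+1} \mid \mathcal F_t] = 0.3120

For an AR(p) model X_t = c + sum_i phi_i X_{t-i} + eps_t, the
one-step-ahead conditional mean is
  E[X_{t+1} | X_t, ...] = c + sum_i phi_i X_{t+1-i}.
Substitute known values:
  E[X_{t+1} | ...] = (0.186) * (8) + (0.147) * (-8)
                   = 0.3120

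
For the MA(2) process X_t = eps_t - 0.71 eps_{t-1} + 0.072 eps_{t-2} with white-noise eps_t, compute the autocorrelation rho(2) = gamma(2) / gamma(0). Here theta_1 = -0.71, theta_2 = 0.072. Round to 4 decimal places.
\rho(2) = 0.0477

For an MA(q) process with theta_0 = 1, the autocovariance is
  gamma(k) = sigma^2 * sum_{i=0..q-k} theta_i * theta_{i+k},
and rho(k) = gamma(k) / gamma(0). Sigma^2 cancels.
  numerator   = (1)*(0.072) = 0.072.
  denominator = (1)^2 + (-0.71)^2 + (0.072)^2 = 1.509284.
  rho(2) = 0.072 / 1.509284 = 0.0477.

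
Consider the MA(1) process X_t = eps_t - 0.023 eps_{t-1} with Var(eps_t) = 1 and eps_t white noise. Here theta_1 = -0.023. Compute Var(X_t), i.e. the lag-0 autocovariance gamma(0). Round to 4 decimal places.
\gamma(0) = 1.0005

For an MA(q) process X_t = eps_t + sum_i theta_i eps_{t-i} with
Var(eps_t) = sigma^2, the variance is
  gamma(0) = sigma^2 * (1 + sum_i theta_i^2).
  sum_i theta_i^2 = (-0.023)^2 = 0.000529.
  gamma(0) = 1 * (1 + 0.000529) = 1 * 1.000529 = 1.000529, which rounds to 1.0005.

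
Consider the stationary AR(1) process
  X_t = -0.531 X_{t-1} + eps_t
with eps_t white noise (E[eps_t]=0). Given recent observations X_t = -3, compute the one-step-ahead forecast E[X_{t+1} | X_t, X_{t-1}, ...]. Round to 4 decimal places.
E[X_{t+1} \mid \mathcal F_t] = 1.5930

For an AR(p) model X_t = c + sum_i phi_i X_{t-i} + eps_t, the
one-step-ahead conditional mean is
  E[X_{t+1} | X_t, ...] = c + sum_i phi_i X_{t+1-i}.
Substitute known values:
  E[X_{t+1} | ...] = (-0.531) * (-3)
                   = 1.5930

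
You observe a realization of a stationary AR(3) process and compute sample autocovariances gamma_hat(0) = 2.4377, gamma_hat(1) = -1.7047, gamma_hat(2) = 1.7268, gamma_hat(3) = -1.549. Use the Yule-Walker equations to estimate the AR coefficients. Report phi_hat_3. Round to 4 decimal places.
\hat\phi_{3} = -0.1260

The Yule-Walker equations for an AR(p) process read, in matrix form,
  Gamma_p phi = r_p,   with   (Gamma_p)_{ij} = gamma(|i - j|),
                       (r_p)_i = gamma(i),   i,j = 1..p.
Substitute the sample gammas (Toeplitz matrix and right-hand side of size 3):
  Gamma_p = [[2.4377, -1.7047, 1.7268], [-1.7047, 2.4377, -1.7047], [1.7268, -1.7047, 2.4377]]
  r_p     = [-1.7047, 1.7268, -1.549]
Written out (R1..R3):
  (R1) 2.4377 phi_1 - 1.7047 phi_2 + 1.7268 phi_3 = -1.7047
  (R2) -1.7047 phi_1 + 2.4377 phi_2 - 1.7047 phi_3 = 1.7268
  (R3) 1.7268 phi_1 - 1.7047 phi_2 + 2.4377 phi_3 = -1.549
Gaussian elimination:
  R2 <- R2 - (-1.7047/2.4377) R1 = R2 - (-0.699307) R1:  1.245592 phi_2 - 0.497137 phi_3 = 0.534692
  R3 <- R3 - (1.7268/2.4377) R1 = R3 - (0.708373) R1:  -0.497137 phi_2 + 1.214482 phi_3 = -0.341437
  R3 <- R3 - (-0.497137/1.245592) R2 = R3 - (-0.399117) R2:  1.016066 phi_3 = -0.128032
Back-substitution:
  phi_hat_3 = -0.128032 / 1.016066 = -0.126008
  phi_hat_2 = (0.534692 - (-0.497137)(-0.126008)) / 1.245592 = 0.378975
  phi_hat_1 = (-1.7047 - (-1.7047)(0.378975) - (1.7268)(-0.126008)) / 2.4377 = -0.345026
So phi_hat = [-0.3450, 0.3790, -0.1260].
Therefore phi_hat_3 = -0.1260.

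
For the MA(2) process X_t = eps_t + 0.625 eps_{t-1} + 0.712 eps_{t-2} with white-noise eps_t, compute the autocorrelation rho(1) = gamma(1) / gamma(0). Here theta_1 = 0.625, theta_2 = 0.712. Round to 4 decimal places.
\rho(1) = 0.5639

For an MA(q) process with theta_0 = 1, the autocovariance is
  gamma(k) = sigma^2 * sum_{i=0..q-k} theta_i * theta_{i+k},
and rho(k) = gamma(k) / gamma(0). Sigma^2 cancels.
  numerator   = (1)*(0.625) + (0.625)*(0.712) = 1.07.
  denominator = (1)^2 + (0.625)^2 + (0.712)^2 = 1.897569.
  rho(1) = 1.07 / 1.897569 = 0.5639.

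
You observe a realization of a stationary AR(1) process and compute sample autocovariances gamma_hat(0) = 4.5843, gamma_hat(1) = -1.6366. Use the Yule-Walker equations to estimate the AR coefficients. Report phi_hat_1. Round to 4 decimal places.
\hat\phi_{1} = -0.3570

The Yule-Walker equations for an AR(p) process read, in matrix form,
  Gamma_p phi = r_p,   with   (Gamma_p)_{ij} = gamma(|i - j|),
                       (r_p)_i = gamma(i),   i,j = 1..p.
Substitute the sample gammas (Toeplitz matrix and right-hand side of size 1):
  Gamma_p = [[4.5843]]
  r_p     = [-1.6366]
With p = 1 this is the single equation gamma(0) phi_1 = gamma(1):
  phi_hat_1 = gamma(1) / gamma(0) = -1.6366 / 4.5843 = -0.3570.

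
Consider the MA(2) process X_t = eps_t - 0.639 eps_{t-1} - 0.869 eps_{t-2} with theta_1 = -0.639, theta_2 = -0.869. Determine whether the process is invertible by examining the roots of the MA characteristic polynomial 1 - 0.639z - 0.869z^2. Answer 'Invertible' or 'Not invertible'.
\text{Not invertible}

The MA(q) characteristic polynomial is P(z) = 1 - 0.639z - 0.869z^2.
Invertibility requires all roots to lie outside the unit circle, i.e. |z| > 1 for every root.
Set 1 + (-0.639) z + (-0.869) z^2 = 0, i.e. a z^2 + b z + c = 0 with a = -0.869, b = -0.639, c = 1.
Discriminant D = b^2 - 4ac = (-0.639)^2 - 4*(-0.869)*1 = 0.408321 - (-3.476) = 3.884321.
D >= 0, so the roots are real: z = (-b +/- sqrt(D)) / (2a) = (0.639 +/- 1.970868) / (-1.738).
  z_1 = (0.639 + 1.970868) / (-1.738) = -1.5017,   |z_1| = 1.5017.
  z_2 = (0.639 - 1.970868) / (-1.738) = 0.7663,   |z_2| = 0.7663.
Moduli of all roots: 1.5017, 0.7663.
All moduli strictly greater than 1? No.
Verdict: Not invertible.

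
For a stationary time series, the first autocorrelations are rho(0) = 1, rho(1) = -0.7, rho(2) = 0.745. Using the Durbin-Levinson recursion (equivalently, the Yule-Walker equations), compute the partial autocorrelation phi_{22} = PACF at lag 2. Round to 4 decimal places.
\phi_{22} = 0.5000

The PACF at lag k is phi_{kk}, the last component of the solution
to the Yule-Walker system G_k phi = r_k where
  (G_k)_{ij} = rho(|i - j|), (r_k)_i = rho(i), i,j = 1..k.
Equivalently, Durbin-Levinson gives phi_{kk} iteratively:
  phi_{11} = rho(1)
  phi_{kk} = [rho(k) - sum_{j=1..k-1} phi_{k-1,j} rho(k-j)]
            / [1 - sum_{j=1..k-1} phi_{k-1,j} rho(j)],
  phi_{k,j} = phi_{k-1,j} - phi_{kk} phi_{k-1,k-j},  j = 1..k-1.
Step k = 1:
  phi_11 = rho(1) = -0.7.
Step k = 2:
  phi_22 = [rho(2) - phi_11 rho(1)] / [1 - phi_11 rho(1)] = [0.745 - (-0.7)(-0.7)] / [1 - (-0.7)(-0.7)]
         = 0.255 / 0.51 = 0.5.
Therefore phi_{22} = 0.5000.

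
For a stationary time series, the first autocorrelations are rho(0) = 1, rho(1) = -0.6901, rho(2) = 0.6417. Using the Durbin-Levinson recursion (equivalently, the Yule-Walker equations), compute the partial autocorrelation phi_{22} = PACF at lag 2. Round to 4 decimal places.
\phi_{22} = 0.3159

The PACF at lag k is phi_{kk}, the last component of the solution
to the Yule-Walker system G_k phi = r_k where
  (G_k)_{ij} = rho(|i - j|), (r_k)_i = rho(i), i,j = 1..k.
Equivalently, Durbin-Levinson gives phi_{kk} iteratively:
  phi_{11} = rho(1)
  phi_{kk} = [rho(k) - sum_{j=1..k-1} phi_{k-1,j} rho(k-j)]
            / [1 - sum_{j=1..k-1} phi_{k-1,j} rho(j)],
  phi_{k,j} = phi_{k-1,j} - phi_{kk} phi_{k-1,k-j},  j = 1..k-1.
Step k = 1:
  phi_11 = rho(1) = -0.6901.
Step k = 2:
  phi_22 = [rho(2) - phi_11 rho(1)] / [1 - phi_11 rho(1)] = [0.6417 - (-0.6901)(-0.6901)] / [1 - (-0.6901)(-0.6901)]
         = 0.16546199 / 0.52376199 = 0.3159.
Therefore phi_{22} = 0.3159.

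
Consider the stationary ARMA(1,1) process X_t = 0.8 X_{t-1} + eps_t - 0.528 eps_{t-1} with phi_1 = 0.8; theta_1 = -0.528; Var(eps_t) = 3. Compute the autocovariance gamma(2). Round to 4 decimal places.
\gamma(2) = 1.0474

Multiply the model equation by X_{t-k} and take expectations. With theta_0 = psi_0 = 1 and psi_j the MA(infinity) weights, this gives
  gamma(k) - sum_i phi_i gamma(k-i) = c_k,
  c_k = sigma^2 * sum_{j=k..q} theta_j psi_{j-k}   (c_k = 0 for k > q),
using gamma(-m) = gamma(m).
psi-weights needed (psi_j = theta_j + sum_i phi_i psi_{j-i}):
  psi_1 = theta_1 + phi_1 = -0.528 + (0.8) = 0.272
Right-hand sides:
  c_0 = sigma^2 (1 + theta_1 psi_1) = 3 * (1 + (-0.528)(0.272)) = 3 * 0.856384 = 2.569152
  c_1 = sigma^2 theta_1 = 3 * (-0.528) = -1.584
  c_2 = 0
Equations for k = 0 and k = 1 (AR order 1):
  gamma(0) = phi_1 gamma(1) + c_0
  gamma(1) = phi_1 gamma(0) + c_1
Substituting the second into the first: gamma(0) (1 - phi_1^2) = c_0 + phi_1 c_1, so
  gamma(0) = (c_0 + phi_1 c_1) / (1 - phi_1^2) = (2.569152 + (0.8)(-1.584)) / (1 - (0.8)^2) = 1.301952 / 0.36 = 3.616533.
  gamma(1) = phi_1 gamma(0) + c_1 = (0.8)(3.616533) + (-1.584) = 1.309227.
For k = 2 (> q): gamma(2) = phi_1 gamma(1) = (0.8)(1.309227) = 1.047381.
Therefore gamma(2) = 1.0474 (to 4 decimal places).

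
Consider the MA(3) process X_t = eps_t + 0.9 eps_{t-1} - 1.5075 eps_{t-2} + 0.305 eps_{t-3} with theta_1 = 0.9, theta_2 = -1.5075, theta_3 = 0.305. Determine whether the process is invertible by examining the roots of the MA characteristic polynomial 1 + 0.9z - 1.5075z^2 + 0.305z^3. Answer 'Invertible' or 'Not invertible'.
\text{Not invertible}

The MA(q) characteristic polynomial is P(z) = 1 + 0.9z - 1.5075z^2 + 0.305z^3.
Invertibility requires all roots to lie outside the unit circle, i.e. |z| > 1 for every root.
Degree 3: look for a simple real root z0 first, then factor out (1 - z/z0) and solve the remaining quadratic.
Testing z0 = 4: P(4) = 1 + (0.9)(4) + (-1.5075)(4)^2 + (0.305)(4)^3
  = 1 + (3.6) + (-24.12) + (19.52) = 0.  So z_0 = 4 is a root, |z_0| = 4.
Divide out the factor (1 - 0.25 z) = (1 - z/z0) (since 1/z0 = 0.25):
  P(z) = (1 - 0.25 z)(1 + (1.15) z + (-1.22) z^2)
  [check: z-coef 1.15 - (0.25) = 0.9; z^2-coef -1.22 - (0.25)(1.15) = -1.5075; z^3-coef -(0.25)(-1.22) = 0.305.]
Remaining roots from the quadratic factor 1 + (1.15) z + (-1.22) z^2:
  Set 1 + (1.15) z + (-1.22) z^2 = 0, i.e. a z^2 + b z + c = 0 with a = -1.22, b = 1.15, c = 1.
  Discriminant D = b^2 - 4ac = (1.15)^2 - 4*(-1.22)*1 = 1.3225 - (-4.88) = 6.2025.
  D >= 0, so the roots are real: z = (-b +/- sqrt(D)) / (2a) = (-1.15 +/- 2.490482) / (-2.44).
    z_1 = (-1.15 + 2.490482) / (-2.44) = -0.5494,   |z_1| = 0.5494.
    z_2 = (-1.15 - 2.490482) / (-2.44) = 1.492,   |z_2| = 1.492.
Moduli of all roots: 4.0000, 0.5494, 1.4920.
All moduli strictly greater than 1? No.
Verdict: Not invertible.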